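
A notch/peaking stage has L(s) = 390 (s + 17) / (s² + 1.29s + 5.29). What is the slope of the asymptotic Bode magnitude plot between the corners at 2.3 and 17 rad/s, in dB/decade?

In this band the factors already past their corner are: complex pole pair at ωₙ ≈ 2.3; net slope = -40 dB/decade.

-40 dB/decade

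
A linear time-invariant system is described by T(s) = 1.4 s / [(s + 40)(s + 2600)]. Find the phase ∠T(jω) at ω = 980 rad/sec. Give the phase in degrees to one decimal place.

-18.3 deg

∠(j980) = 90.00°
∠(j980 + 40) = arctan(980/40) = 87.66°
∠(j980 + 2600) = arctan(980/2600) = 20.65°
∠T(j980) = 90.00° − (87.66° + 20.65°) = -18.32°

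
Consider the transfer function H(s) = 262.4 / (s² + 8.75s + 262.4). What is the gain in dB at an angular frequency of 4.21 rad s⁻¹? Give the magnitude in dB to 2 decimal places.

0.51 dB

|(j4.21)² + 8.75(j4.21) + 262.4| = |244.68 + j36.837| = 247.4
|H(j4.21)| = 262.4 / 247.4 = 1.0605
20 log₁₀(1.0605) = 0.510 dB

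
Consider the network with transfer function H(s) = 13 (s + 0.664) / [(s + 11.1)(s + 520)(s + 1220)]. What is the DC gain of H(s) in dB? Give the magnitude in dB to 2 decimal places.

H(0) = 13 × 0.664 / (11.1 × 520 × 1220) = 1.2258e-06
20 log₁₀(1.2258e-06) = -118.231 dB

-118.23 dB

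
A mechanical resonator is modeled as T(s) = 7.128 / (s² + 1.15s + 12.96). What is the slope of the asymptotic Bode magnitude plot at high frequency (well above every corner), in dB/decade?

With 0 zeros and 2 poles, the high-frequency asymptotic slope is 20 × (0 − 2) = -40 dB/decade.

-40 dB/decade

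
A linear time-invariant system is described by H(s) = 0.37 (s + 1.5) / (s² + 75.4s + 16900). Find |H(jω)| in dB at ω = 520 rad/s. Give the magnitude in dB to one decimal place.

|j520 + 1.5| = √(520² + 1.5²) = 520
|(j520)² + 75.4(j520) + 16900| = |-2.535e+05 + j39208| = 2.565e+05
|H(j520)| = 0.37 × 520 / 2.565e+05 = 0.00075006
20 log₁₀(0.00075006) = -62.50 dB

-62.5 dB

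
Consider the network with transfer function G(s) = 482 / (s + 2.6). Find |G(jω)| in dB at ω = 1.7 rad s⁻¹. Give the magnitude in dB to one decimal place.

|j1.7 + 2.6| = √(1.7² + 2.6²) = 3.106
|G(j1.7)| = 482 / 3.106 = 155.16
20 log₁₀(155.16) = 43.82 dB

43.8 dB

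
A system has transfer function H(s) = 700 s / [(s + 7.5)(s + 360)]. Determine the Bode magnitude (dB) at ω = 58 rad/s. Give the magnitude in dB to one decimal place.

5.6 dB

|j58| = 58
|j58 + 7.5| = √(58² + 7.5²) = 58.48
|j58 + 360| = √(58² + 360²) = 364.6
|H(j58)| = 700 × 58 / (58.48 × 364.6) = 1.9038
20 log₁₀(1.9038) = 5.59 dB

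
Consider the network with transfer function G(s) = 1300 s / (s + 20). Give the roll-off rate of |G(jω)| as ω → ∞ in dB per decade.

0 dB/decade

With 1 zero and 1 pole, the high-frequency asymptotic slope is 20 × (1 − 1) = 0 dB/decade.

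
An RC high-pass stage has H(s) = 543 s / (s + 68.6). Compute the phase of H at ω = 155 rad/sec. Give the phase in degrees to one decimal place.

∠(j155) = 90.00°
∠(j155 + 68.6) = arctan(155/68.6) = 66.13°
∠H(j155) = 90.00° − 66.13° = 23.87°

23.9 deg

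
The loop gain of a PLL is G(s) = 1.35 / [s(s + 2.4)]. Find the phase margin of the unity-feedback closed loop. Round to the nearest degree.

Gain crossover: |G(jω)| = 1 at ω ≈ 0.548 rad/s.
∠G(j0.548) = −90° − arctan(0.548/2.4) ≈ -102.87°
PM = 180° + (-102.87°) = 77.13°

77°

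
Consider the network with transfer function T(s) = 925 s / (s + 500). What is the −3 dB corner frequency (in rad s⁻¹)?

For a single-pole high-pass, the −3 dB point is at the pole: ω = 500 rad s⁻¹.

500 rad s⁻¹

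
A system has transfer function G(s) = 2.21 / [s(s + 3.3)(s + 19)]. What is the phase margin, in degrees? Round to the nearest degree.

89°

Gain crossover: |G(jω)| = 1 at ω ≈ 0.0352 rad s⁻¹.
∠G(j0.0352) = −90° − arctan(0.0352/3.3) − arctan(0.0352/19) ≈ -90.72°
PM = 180° + (-90.72°) = 89.28°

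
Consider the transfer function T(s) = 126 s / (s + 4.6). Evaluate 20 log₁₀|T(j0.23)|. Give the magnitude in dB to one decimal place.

|j0.23| = 0.23
|j0.23 + 4.6| = √(0.23² + 4.6²) = 4.606
|T(j0.23)| = 126 × 0.23 / 4.606 = 6.2921
20 log₁₀(6.2921) = 15.98 dB

16.0 dB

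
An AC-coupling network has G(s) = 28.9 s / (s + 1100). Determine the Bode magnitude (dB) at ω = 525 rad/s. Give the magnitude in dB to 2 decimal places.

|j525| = 525
|j525 + 1100| = √(525² + 1100²) = 1219
|G(j525)| = 28.9 × 525 / 1219 = 12.448
20 log₁₀(12.448) = 21.902 dB

21.90 dB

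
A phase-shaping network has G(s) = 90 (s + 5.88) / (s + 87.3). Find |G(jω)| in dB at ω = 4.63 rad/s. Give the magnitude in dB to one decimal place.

|j4.63 + 5.88| = √(4.63² + 5.88²) = 7.484
|j4.63 + 87.3| = √(4.63² + 87.3²) = 87.42
|G(j4.63)| = 90 × 7.484 / 87.42 = 7.7047
20 log₁₀(7.7047) = 17.74 dB

17.7 dB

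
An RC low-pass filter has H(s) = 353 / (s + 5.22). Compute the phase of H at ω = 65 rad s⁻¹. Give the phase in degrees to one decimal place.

∠(j65 + 5.22) = arctan(65/5.22) = 85.41°
∠H(j65) = −85.41° = -85.41°

-85.4°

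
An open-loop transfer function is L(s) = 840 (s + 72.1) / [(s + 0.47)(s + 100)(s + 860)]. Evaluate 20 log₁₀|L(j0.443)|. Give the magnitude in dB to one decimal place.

0.8 dB

|j0.443 + 72.1| = √(0.443² + 72.1²) = 72.1
|j0.443 + 0.47| = √(0.443² + 0.47²) = 0.6459
|j0.443 + 100| = √(0.443² + 100²) = 100
|j0.443 + 860| = √(0.443² + 860²) = 860
|L(j0.443)| = 840 × 72.1 / (0.6459 × 100 × 860) = 1.0904
20 log₁₀(1.0904) = 0.75 dB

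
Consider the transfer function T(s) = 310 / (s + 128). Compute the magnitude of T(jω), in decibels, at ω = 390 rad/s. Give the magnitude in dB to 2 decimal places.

|j390 + 128| = √(390² + 128²) = 410.5
|T(j390)| = 310 / 410.5 = 0.75524
20 log₁₀(0.75524) = -2.438 dB

-2.44 dB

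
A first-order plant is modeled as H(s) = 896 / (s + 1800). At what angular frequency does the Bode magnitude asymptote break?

The single real pole at s = −1800 gives a corner at ω = 1800 rad/s.

1800 rad/s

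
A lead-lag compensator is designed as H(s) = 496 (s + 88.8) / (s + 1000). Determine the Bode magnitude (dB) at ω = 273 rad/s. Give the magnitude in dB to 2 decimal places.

|j273 + 88.8| = √(273² + 88.8²) = 287.1
|j273 + 1000| = √(273² + 1000²) = 1037
|H(j273)| = 496 × 287.1 / 1037 = 137.36
20 log₁₀(137.36) = 42.757 dB

42.76 dB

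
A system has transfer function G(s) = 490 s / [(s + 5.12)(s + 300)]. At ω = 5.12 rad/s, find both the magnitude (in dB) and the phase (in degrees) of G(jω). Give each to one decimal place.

|G| = 1.2 dB, ∠G = 44.0°

|j5.12| = 5.12
|j5.12 + 5.12| = √(5.12² + 5.12²) = 7.241
|j5.12 + 300| = √(5.12² + 300²) = 300
|G(j5.12)| = 490 × 5.12 / (7.241 × 300) = 1.1548
20 log₁₀(1.1548) = 1.25 dB
∠(j5.12) = 90.00°
∠(j5.12 + 5.12) = arctan(5.12/5.12) = 45.00°
∠(j5.12 + 300) = arctan(5.12/300) = 0.98°
∠G(j5.12) = 90.00° − (45.00° + 0.98°) = 44.02°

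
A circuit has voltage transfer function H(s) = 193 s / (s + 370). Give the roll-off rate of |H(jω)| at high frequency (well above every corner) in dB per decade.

With 1 zero and 1 pole, the high-frequency asymptotic slope is 20 × (1 − 1) = 0 dB/decade.

0 dB/decade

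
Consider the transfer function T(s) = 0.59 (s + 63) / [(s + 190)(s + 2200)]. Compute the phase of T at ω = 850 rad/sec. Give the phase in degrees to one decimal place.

∠(j850 + 63) = arctan(850/63) = 85.76°
∠(j850 + 190) = arctan(850/190) = 77.40°
∠(j850 + 2200) = arctan(850/2200) = 21.12°
∠T(j850) = 85.76° − (77.40° + 21.12°) = -12.76°

-12.8 deg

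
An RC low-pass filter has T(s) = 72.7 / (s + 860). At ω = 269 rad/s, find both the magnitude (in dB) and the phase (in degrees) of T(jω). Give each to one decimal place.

|T| = -21.9 dB, ∠T = -17.4°

|j269 + 860| = √(269² + 860²) = 901.1
|T(j269)| = 72.7 / 901.1 = 0.08068
20 log₁₀(0.08068) = -21.86 dB
∠(j269 + 860) = arctan(269/860) = 17.37°
∠T(j269) = −17.37° = -17.37°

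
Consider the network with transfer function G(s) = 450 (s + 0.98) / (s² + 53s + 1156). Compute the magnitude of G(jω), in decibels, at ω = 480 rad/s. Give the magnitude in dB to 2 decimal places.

|j480 + 0.98| = √(480² + 0.98²) = 480
|(j480)² + 53(j480) + 1156| = |-2.2924e+05 + j25440| = 2.307e+05
|G(j480)| = 450 × 480 / 2.307e+05 = 0.93648
20 log₁₀(0.93648) = -0.570 dB

-0.57 dB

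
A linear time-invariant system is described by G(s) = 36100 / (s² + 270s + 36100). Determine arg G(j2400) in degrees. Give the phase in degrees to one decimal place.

∠[(j2400)² + 270(j2400) + 36100] = ∠[-5.7239e+06 + j6.48e+05] = 173.54°
∠G(j2400) = −173.54° = -173.54°

-173.5°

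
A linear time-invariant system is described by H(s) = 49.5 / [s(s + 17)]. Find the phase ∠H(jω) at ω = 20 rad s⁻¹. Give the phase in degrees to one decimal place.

∠(j20 + 17) = arctan(20/17) = 49.64°
∠(j20) = 90.00°
∠H(j20) = − (49.64° + 90.00°) = -139.64°

-139.6°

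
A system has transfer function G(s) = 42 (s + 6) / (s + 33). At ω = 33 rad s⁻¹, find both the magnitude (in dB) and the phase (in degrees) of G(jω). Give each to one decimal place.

|j33 + 6| = √(33² + 6²) = 33.54
|j33 + 33| = √(33² + 33²) = 46.67
|G(j33)| = 42 × 33.54 / 46.67 = 30.185
20 log₁₀(30.185) = 29.60 dB
∠(j33 + 6) = arctan(33/6) = 79.70°
∠(j33 + 33) = arctan(33/33) = 45.00°
∠G(j33) = 79.70° − 45.00° = 34.70°

|G| = 29.6 dB, ∠G = 34.7°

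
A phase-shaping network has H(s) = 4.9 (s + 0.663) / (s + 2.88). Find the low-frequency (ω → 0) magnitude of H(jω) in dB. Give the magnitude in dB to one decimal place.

1.0 dB

H(0) = 4.9 × 0.663 / 2.88 = 1.128
20 log₁₀(1.128) = 1.05 dB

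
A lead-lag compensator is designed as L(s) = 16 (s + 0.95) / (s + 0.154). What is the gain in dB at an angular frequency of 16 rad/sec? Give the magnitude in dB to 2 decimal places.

|j16 + 0.95| = √(16² + 0.95²) = 16.03
|j16 + 0.154| = √(16² + 0.154²) = 16
|L(j16)| = 16 × 16.03 / 16 = 16.027
20 log₁₀(16.027) = 24.097 dB

24.10 dB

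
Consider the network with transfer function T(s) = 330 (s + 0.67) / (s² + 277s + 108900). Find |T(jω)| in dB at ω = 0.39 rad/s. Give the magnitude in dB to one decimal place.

|j0.39 + 0.67| = √(0.39² + 0.67²) = 0.7752
|(j0.39)² + 277(j0.39) + 108900| = |1.089e+05 + j108.03| = 1.089e+05
|T(j0.39)| = 330 × 0.7752 / 1.089e+05 = 0.0023492
20 log₁₀(0.0023492) = -52.58 dB

-52.6 dB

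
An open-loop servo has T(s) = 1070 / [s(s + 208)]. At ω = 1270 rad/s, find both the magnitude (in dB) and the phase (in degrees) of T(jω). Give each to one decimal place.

|j1270 + 208| = √(1270² + 208²) = 1287
|j1270| = 1270
|T(j1270)| = 1070 / (1287 × 1270) = 0.00065468
20 log₁₀(0.00065468) = -63.68 dB
∠(j1270 + 208) = arctan(1270/208) = 80.70°
∠(j1270) = 90.00°
∠T(j1270) = − (80.70° + 90.00°) = -170.70°

|T| = -63.7 dB, ∠T = -170.7°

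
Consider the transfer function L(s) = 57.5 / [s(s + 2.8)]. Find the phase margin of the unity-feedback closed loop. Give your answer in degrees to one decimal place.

Gain crossover: |L(jω)| = 1 at ω ≈ 7.33 rad/s.
∠L(j7.33) = −90° − arctan(7.33/2.8) ≈ -159.09°
PM = 180° + (-159.09°) = 20.91°

20.9°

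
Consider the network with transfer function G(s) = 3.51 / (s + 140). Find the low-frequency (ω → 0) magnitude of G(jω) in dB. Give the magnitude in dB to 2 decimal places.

G(0) = 3.51 / 140 = 0.025071
20 log₁₀(0.025071) = -32.016 dB

-32.02 dB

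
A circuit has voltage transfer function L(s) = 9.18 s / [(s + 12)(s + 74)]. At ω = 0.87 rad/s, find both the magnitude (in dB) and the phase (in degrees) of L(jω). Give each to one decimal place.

|j0.87| = 0.87
|j0.87 + 12| = √(0.87² + 12²) = 12.03
|j0.87 + 74| = √(0.87² + 74²) = 74.01
|L(j0.87)| = 9.18 × 0.87 / (12.03 × 74.01) = 0.0089698
20 log₁₀(0.0089698) = -40.94 dB
∠(j0.87) = 90.00°
∠(j0.87 + 12) = arctan(0.87/12) = 4.15°
∠(j0.87 + 74) = arctan(0.87/74) = 0.67°
∠L(j0.87) = 90.00° − (4.15° + 0.67°) = 85.18°

|L| = -40.9 dB, ∠L = 85.2°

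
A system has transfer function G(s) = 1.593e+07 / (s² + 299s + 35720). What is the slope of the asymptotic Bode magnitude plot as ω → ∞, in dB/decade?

With 0 zeros and 2 poles, the high-frequency asymptotic slope is 20 × (0 − 2) = -40 dB/decade.

-40 dB/decade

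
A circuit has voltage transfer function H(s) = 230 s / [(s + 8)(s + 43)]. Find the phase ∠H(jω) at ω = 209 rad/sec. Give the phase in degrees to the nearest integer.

∠(j209) = 90.00°
∠(j209 + 8) = arctan(209/8) = 87.81°
∠(j209 + 43) = arctan(209/43) = 78.37°
∠H(j209) = 90.00° − (87.81° + 78.37°) = -76.18°

-76°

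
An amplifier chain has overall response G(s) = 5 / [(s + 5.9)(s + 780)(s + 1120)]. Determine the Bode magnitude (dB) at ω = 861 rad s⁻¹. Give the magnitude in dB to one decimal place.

-169.0 dB

|j861 + 5.9| = √(861² + 5.9²) = 861
|j861 + 780| = √(861² + 780²) = 1162
|j861 + 1120| = √(861² + 1120²) = 1413
|G(j861)| = 5 / (861 × 1162 × 1413) = 3.5382e-09
20 log₁₀(3.5382e-09) = -169.02 dB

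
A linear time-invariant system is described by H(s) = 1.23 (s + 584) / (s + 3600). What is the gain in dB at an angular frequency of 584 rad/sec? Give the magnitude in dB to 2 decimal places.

|j584 + 584| = √(584² + 584²) = 825.9
|j584 + 3600| = √(584² + 3600²) = 3647
|H(j584)| = 1.23 × 825.9 / 3647 = 0.27854
20 log₁₀(0.27854) = -11.102 dB

-11.10 dB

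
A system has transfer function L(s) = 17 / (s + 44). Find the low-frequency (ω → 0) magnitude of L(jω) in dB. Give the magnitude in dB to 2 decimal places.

-8.26 dB

L(0) = 17 / 44 = 0.38636
20 log₁₀(0.38636) = -8.260 dB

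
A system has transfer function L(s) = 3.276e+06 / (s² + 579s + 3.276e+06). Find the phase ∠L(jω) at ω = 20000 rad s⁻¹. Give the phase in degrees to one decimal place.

∠[(j20000)² + 579(j20000) + 3.276e+06] = ∠[-3.9672e+08 + j1.158e+07] = 178.33°
∠L(j20000) = −178.33° = -178.33°

-178.3°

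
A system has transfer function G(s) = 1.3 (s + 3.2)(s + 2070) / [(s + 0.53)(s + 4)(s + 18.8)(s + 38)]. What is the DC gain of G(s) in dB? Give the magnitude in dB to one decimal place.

G(0) = 1.3 × 3.2 × 2070 / (0.53 × 4 × 18.8 × 38) = 5.6857
20 log₁₀(5.6857) = 15.10 dB

15.1 dB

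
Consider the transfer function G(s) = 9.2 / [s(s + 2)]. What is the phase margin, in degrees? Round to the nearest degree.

Gain crossover: |G(jω)| = 1 at ω ≈ 2.72 rad/s.
∠G(j2.72) = −90° − arctan(2.72/2) ≈ -143.70°
PM = 180° + (-143.70°) = 36.30°

36°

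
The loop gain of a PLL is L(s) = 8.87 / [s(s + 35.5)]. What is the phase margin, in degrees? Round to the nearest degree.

Gain crossover: |L(jω)| = 1 at ω ≈ 0.25 rad s⁻¹.
∠L(j0.25) = −90° − arctan(0.25/35.5) ≈ -90.40°
PM = 180° + (-90.40°) = 89.60°

90°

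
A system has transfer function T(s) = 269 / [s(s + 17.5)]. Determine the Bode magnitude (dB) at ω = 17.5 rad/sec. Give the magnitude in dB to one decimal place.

-4.1 dB

|j17.5 + 17.5| = √(17.5² + 17.5²) = 24.75
|j17.5| = 17.5
|T(j17.5)| = 269 / (24.75 × 17.5) = 0.6211
20 log₁₀(0.6211) = -4.14 dB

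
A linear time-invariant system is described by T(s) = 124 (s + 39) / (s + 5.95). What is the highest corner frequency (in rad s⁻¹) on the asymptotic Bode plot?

39 rad s⁻¹

Break frequencies occur at each pole and zero magnitude: 5.95 rad s⁻¹, 39 rad s⁻¹.
The highest is 39 rad s⁻¹.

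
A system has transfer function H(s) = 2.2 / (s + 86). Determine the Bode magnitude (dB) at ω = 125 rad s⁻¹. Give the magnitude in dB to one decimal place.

-36.8 dB

|j125 + 86| = √(125² + 86²) = 151.7
|H(j125)| = 2.2 / 151.7 = 0.0145
20 log₁₀(0.0145) = -36.77 dB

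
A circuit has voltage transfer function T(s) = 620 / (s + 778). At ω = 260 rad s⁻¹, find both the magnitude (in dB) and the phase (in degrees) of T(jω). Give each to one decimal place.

|T| = -2.4 dB, ∠T = -18.5 deg

|j260 + 778| = √(260² + 778²) = 820.3
|T(j260)| = 620 / 820.3 = 0.75583
20 log₁₀(0.75583) = -2.43 dB
∠(j260 + 778) = arctan(260/778) = 18.48°
∠T(j260) = −18.48° = -18.48°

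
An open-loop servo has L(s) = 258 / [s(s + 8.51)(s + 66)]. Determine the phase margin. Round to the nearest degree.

Gain crossover: |L(jω)| = 1 at ω ≈ 0.459 rad/s.
∠L(j0.459) = −90° − arctan(0.459/8.51) − arctan(0.459/66) ≈ -93.48°
PM = 180° + (-93.48°) = 86.52°

87°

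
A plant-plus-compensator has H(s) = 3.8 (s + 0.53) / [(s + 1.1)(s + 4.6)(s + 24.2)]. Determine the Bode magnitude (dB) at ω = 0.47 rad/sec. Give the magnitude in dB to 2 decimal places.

-33.93 dB

|j0.47 + 0.53| = √(0.47² + 0.53²) = 0.7084
|j0.47 + 1.1| = √(0.47² + 1.1²) = 1.196
|j0.47 + 4.6| = √(0.47² + 4.6²) = 4.624
|j0.47 + 24.2| = √(0.47² + 24.2²) = 24.2
|H(j0.47)| = 3.8 × 0.7084 / (1.196 × 4.624 × 24.2) = 0.020106
20 log₁₀(0.020106) = -33.933 dB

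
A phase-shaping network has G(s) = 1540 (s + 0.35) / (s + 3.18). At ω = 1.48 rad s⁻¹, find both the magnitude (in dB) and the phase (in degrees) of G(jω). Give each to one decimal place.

|G| = 56.5 dB, ∠G = 51.7°

|j1.48 + 0.35| = √(1.48² + 0.35²) = 1.521
|j1.48 + 3.18| = √(1.48² + 3.18²) = 3.508
|G(j1.48)| = 1540 × 1.521 / 3.508 = 667.72
20 log₁₀(667.72) = 56.49 dB
∠(j1.48 + 0.35) = arctan(1.48/0.35) = 76.69°
∠(j1.48 + 3.18) = arctan(1.48/3.18) = 24.96°
∠G(j1.48) = 76.69° − 24.96° = 51.74°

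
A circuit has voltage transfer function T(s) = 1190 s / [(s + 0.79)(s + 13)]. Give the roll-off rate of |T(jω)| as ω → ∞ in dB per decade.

With 1 zero and 2 poles, the high-frequency asymptotic slope is 20 × (1 − 2) = -20 dB/decade.

-20 dB/decade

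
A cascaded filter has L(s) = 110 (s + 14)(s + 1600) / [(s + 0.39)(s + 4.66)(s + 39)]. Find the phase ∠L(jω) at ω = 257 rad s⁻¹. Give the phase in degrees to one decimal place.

∠(j257 + 14) = arctan(257/14) = 86.88°
∠(j257 + 1600) = arctan(257/1600) = 9.13°
∠(j257 + 0.39) = arctan(257/0.39) = 89.91°
∠(j257 + 4.66) = arctan(257/4.66) = 88.96°
∠(j257 + 39) = arctan(257/39) = 81.37°
∠L(j257) = 86.88° + 9.13° − (89.91° + 88.96° + 81.37°) = -164.24°

-164.2°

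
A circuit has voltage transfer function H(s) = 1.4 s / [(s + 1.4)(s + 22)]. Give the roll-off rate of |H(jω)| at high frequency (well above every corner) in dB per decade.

With 1 zero and 2 poles, the high-frequency asymptotic slope is 20 × (1 − 2) = -20 dB/decade.

-20 dB/decade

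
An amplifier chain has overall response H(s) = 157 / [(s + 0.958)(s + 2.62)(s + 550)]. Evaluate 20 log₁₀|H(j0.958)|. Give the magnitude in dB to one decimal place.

|j0.958 + 0.958| = √(0.958² + 0.958²) = 1.355
|j0.958 + 2.62| = √(0.958² + 2.62²) = 2.79
|j0.958 + 550| = √(0.958² + 550²) = 550
|H(j0.958)| = 157 / (1.355 × 2.79 × 550) = 0.075528
20 log₁₀(0.075528) = -22.44 dB

-22.4 dB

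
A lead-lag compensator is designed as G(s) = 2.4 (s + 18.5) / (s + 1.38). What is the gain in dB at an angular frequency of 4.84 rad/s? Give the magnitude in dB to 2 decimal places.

|j4.84 + 18.5| = √(4.84² + 18.5²) = 19.12
|j4.84 + 1.38| = √(4.84² + 1.38²) = 5.033
|G(j4.84)| = 2.4 × 19.12 / 5.033 = 9.1189
20 log₁₀(9.1189) = 19.199 dB

19.20 dB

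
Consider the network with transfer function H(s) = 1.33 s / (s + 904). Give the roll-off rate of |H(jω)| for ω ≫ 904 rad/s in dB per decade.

0 dB/decade

With 1 zero and 1 pole, the high-frequency asymptotic slope is 20 × (1 − 1) = 0 dB/decade.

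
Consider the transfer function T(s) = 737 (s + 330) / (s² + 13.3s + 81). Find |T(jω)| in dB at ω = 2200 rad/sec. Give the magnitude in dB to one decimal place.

|j2200 + 330| = √(2200² + 330²) = 2225
|(j2200)² + 13.3(j2200) + 81| = |-4.8399e+06 + j29260| = 4.84e+06
|T(j2200)| = 737 × 2225 / 4.84e+06 = 0.33875
20 log₁₀(0.33875) = -9.40 dB

-9.4 dB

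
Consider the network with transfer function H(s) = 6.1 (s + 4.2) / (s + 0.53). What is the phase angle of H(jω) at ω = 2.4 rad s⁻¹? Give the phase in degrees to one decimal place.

∠(j2.4 + 4.2) = arctan(2.4/4.2) = 29.74°
∠(j2.4 + 0.53) = arctan(2.4/0.53) = 77.55°
∠H(j2.4) = 29.74° − 77.55° = -47.80°

-47.8°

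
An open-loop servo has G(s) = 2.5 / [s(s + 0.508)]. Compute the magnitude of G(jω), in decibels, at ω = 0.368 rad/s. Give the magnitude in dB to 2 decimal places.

20.69 dB

|j0.368 + 0.508| = √(0.368² + 0.508²) = 0.6273
|j0.368| = 0.368
|G(j0.368)| = 2.5 / (0.6273 × 0.368) = 10.83
20 log₁₀(10.83) = 20.693 dB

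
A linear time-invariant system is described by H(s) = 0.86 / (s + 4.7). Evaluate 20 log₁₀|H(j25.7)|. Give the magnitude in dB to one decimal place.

-29.7 dB

|j25.7 + 4.7| = √(25.7² + 4.7²) = 26.13
|H(j25.7)| = 0.86 / 26.13 = 0.032917
20 log₁₀(0.032917) = -29.65 dB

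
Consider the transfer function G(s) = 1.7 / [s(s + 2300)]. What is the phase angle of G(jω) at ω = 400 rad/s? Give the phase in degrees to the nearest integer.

∠(j400 + 2300) = arctan(400/2300) = 9.87°
∠(j400) = 90.00°
∠G(j400) = − (9.87° + 90.00°) = -99.87°

-100°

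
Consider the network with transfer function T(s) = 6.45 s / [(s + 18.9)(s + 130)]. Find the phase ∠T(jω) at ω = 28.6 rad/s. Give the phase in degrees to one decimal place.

∠(j28.6) = 90.00°
∠(j28.6 + 18.9) = arctan(28.6/18.9) = 56.54°
∠(j28.6 + 130) = arctan(28.6/130) = 12.41°
∠T(j28.6) = 90.00° − (56.54° + 12.41°) = 21.05°

21.1°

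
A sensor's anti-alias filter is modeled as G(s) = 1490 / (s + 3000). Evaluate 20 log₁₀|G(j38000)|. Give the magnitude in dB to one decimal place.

|j38000 + 3000| = √(38000² + 3000²) = 3.812e+04
|G(j38000)| = 1490 / 3.812e+04 = 0.039089
20 log₁₀(0.039089) = -28.16 dB

-28.2 dB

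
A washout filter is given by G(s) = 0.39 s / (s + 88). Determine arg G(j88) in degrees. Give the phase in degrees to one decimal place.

∠(j88) = 90.00°
∠(j88 + 88) = arctan(88/88) = 45.00°
∠G(j88) = 90.00° − 45.00° = 45.00°

45.0°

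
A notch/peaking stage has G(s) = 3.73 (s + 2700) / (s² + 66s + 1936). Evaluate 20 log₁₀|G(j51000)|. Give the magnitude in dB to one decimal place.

-82.7 dB

|j51000 + 2700| = √(51000² + 2700²) = 5.107e+04
|(j51000)² + 66(j51000) + 1936| = |-2.601e+09 + j3.366e+06| = 2.601e+09
|G(j51000)| = 3.73 × 5.107e+04 / 2.601e+09 = 7.324e-05
20 log₁₀(7.324e-05) = -82.71 dB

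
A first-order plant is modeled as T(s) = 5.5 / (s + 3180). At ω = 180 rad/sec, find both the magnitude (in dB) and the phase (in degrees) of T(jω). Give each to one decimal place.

|T| = -55.3 dB, ∠T = -3.2°

|j180 + 3180| = √(180² + 3180²) = 3185
|T(j180)| = 5.5 / 3185 = 0.0017268
20 log₁₀(0.0017268) = -55.26 dB
∠(j180 + 3180) = arctan(180/3180) = 3.24°
∠T(j180) = −3.24° = -3.24°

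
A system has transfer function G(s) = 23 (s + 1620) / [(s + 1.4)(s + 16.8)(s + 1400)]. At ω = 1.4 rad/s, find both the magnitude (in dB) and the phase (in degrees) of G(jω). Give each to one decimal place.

|G| = -2.0 dB, ∠G = -49.8°

|j1.4 + 1620| = √(1.4² + 1620²) = 1620
|j1.4 + 1.4| = √(1.4² + 1.4²) = 1.98
|j1.4 + 16.8| = √(1.4² + 16.8²) = 16.86
|j1.4 + 1400| = √(1.4² + 1400²) = 1400
|G(j1.4)| = 23 × 1620 / (1.98 × 16.86 × 1400) = 0.79737
20 log₁₀(0.79737) = -1.97 dB
∠(j1.4 + 1620) = arctan(1.4/1620) = 0.05°
∠(j1.4 + 1.4) = arctan(1.4/1.4) = 45.00°
∠(j1.4 + 16.8) = arctan(1.4/16.8) = 4.76°
∠(j1.4 + 1400) = arctan(1.4/1400) = 0.06°
∠G(j1.4) = 0.05° − (45.00° + 4.76° + 0.06°) = -49.77°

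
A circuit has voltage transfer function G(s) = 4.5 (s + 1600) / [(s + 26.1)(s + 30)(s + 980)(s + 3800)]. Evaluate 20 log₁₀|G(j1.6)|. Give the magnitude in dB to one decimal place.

|j1.6 + 1600| = √(1.6² + 1600²) = 1600
|j1.6 + 26.1| = √(1.6² + 26.1²) = 26.15
|j1.6 + 30| = √(1.6² + 30²) = 30.04
|j1.6 + 980| = √(1.6² + 980²) = 980
|j1.6 + 3800| = √(1.6² + 3800²) = 3800
|G(j1.6)| = 4.5 × 1600 / (26.15 × 30.04 × 980 × 3800) = 2.4611e-06
20 log₁₀(2.4611e-06) = -112.18 dB

-112.2 dB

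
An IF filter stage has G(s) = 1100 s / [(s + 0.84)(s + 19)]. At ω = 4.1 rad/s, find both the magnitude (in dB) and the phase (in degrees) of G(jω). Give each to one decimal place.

|j4.1| = 4.1
|j4.1 + 0.84| = √(4.1² + 0.84²) = 4.185
|j4.1 + 19| = √(4.1² + 19²) = 19.44
|G(j4.1)| = 1100 × 4.1 / (4.185 × 19.44) = 55.441
20 log₁₀(55.441) = 34.88 dB
∠(j4.1) = 90.00°
∠(j4.1 + 0.84) = arctan(4.1/0.84) = 78.42°
∠(j4.1 + 19) = arctan(4.1/19) = 12.18°
∠G(j4.1) = 90.00° − (78.42° + 12.18°) = -0.60°

|G| = 34.9 dB, ∠G = -0.6°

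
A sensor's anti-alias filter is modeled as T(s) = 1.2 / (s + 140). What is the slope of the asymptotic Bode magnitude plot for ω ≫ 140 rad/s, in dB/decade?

-20 dB/decade

With 0 zeros and 1 pole, the high-frequency asymptotic slope is 20 × (0 − 1) = -20 dB/decade.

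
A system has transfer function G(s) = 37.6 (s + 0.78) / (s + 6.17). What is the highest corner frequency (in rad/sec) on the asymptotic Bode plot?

6.17 rad/sec

Break frequencies occur at each pole and zero magnitude: 0.78 rad/sec, 6.17 rad/sec.
The highest is 6.17 rad/sec.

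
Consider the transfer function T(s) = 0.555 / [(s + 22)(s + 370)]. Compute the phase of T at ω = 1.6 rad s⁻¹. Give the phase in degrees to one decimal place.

-4.4°

∠(j1.6 + 22) = arctan(1.6/22) = 4.16°
∠(j1.6 + 370) = arctan(1.6/370) = 0.25°
∠T(j1.6) = − (4.16° + 0.25°) = -4.41°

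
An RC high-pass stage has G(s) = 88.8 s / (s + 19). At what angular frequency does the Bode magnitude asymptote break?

The single real pole at s = −19 gives a corner at ω = 19 rad/s.

19 rad/s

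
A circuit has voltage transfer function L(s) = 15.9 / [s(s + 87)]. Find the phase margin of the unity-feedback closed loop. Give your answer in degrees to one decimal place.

Gain crossover: |L(jω)| = 1 at ω ≈ 0.183 rad s⁻¹.
∠L(j0.183) = −90° − arctan(0.183/87) ≈ -90.12°
PM = 180° + (-90.12°) = 89.88°

89.9°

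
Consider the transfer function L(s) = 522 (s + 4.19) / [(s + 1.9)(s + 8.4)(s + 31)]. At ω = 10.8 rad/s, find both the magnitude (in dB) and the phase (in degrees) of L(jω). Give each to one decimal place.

|L| = 1.8 dB, ∠L = -82.6°

|j10.8 + 4.19| = √(10.8² + 4.19²) = 11.58
|j10.8 + 1.9| = √(10.8² + 1.9²) = 10.97
|j10.8 + 8.4| = √(10.8² + 8.4²) = 13.68
|j10.8 + 31| = √(10.8² + 31²) = 32.83
|L(j10.8)| = 522 × 11.58 / (10.97 × 13.68 × 32.83) = 1.2277
20 log₁₀(1.2277) = 1.78 dB
∠(j10.8 + 4.19) = arctan(10.8/4.19) = 68.80°
∠(j10.8 + 1.9) = arctan(10.8/1.9) = 80.02°
∠(j10.8 + 8.4) = arctan(10.8/8.4) = 52.13°
∠(j10.8 + 31) = arctan(10.8/31) = 19.21°
∠L(j10.8) = 68.80° − (80.02° + 52.13° + 19.21°) = -82.56°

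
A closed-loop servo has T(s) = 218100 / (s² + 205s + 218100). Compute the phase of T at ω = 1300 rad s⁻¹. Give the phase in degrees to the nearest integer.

∠[(j1300)² + 205(j1300) + 218100] = ∠[-1.4719e+06 + j2.665e+05] = 169.74°
∠T(j1300) = −169.74° = -169.74°

-170 deg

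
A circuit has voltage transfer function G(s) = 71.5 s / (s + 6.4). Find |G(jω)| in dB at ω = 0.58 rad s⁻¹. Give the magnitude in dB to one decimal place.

|j0.58| = 0.58
|j0.58 + 6.4| = √(0.58² + 6.4²) = 6.426
|G(j0.58)| = 71.5 × 0.58 / 6.426 = 6.4532
20 log₁₀(6.4532) = 16.20 dB

16.2 dB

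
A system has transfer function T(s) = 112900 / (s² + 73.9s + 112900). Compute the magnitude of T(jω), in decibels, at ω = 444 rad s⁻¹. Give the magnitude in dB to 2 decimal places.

|(j444)² + 73.9(j444) + 112900| = |-84236 + j32812| = 9.04e+04
|T(j444)| = 112900 / 9.04e+04 = 1.2489
20 log₁₀(1.2489) = 1.930 dB

1.93 dB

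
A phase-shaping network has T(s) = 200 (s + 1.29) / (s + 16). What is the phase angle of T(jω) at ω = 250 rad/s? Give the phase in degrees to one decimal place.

3.4 deg

∠(j250 + 1.29) = arctan(250/1.29) = 89.70°
∠(j250 + 16) = arctan(250/16) = 86.34°
∠T(j250) = 89.70° − 86.34° = 3.37°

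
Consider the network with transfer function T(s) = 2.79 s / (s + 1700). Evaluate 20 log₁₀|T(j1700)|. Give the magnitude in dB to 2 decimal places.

5.90 dB

|j1700| = 1700
|j1700 + 1700| = √(1700² + 1700²) = 2404
|T(j1700)| = 2.79 × 1700 / 2404 = 1.9728
20 log₁₀(1.9728) = 5.902 dB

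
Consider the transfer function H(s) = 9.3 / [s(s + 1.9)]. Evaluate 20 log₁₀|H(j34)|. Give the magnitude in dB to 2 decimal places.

-41.90 dB

|j34 + 1.9| = √(34² + 1.9²) = 34.05
|j34| = 34
|H(j34)| = 9.3 / (34.05 × 34) = 0.0080325
20 log₁₀(0.0080325) = -41.903 dB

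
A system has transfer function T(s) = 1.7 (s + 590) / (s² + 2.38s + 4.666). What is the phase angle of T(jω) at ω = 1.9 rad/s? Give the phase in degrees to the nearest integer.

-77 deg

∠(j1.9 + 590) = arctan(1.9/590) = 0.18°
∠[(j1.9)² + 2.38(j1.9) + 4.666] = ∠[1.056 + j4.522] = 76.86°
∠T(j1.9) = 0.18° − 76.86° = -76.67°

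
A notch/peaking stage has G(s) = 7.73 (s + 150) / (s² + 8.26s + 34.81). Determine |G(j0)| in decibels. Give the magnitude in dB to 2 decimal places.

30.45 dB

G(0) = 7.73 × 150 / 34.81 = 33.309
20 log₁₀(33.309) = 30.451 dB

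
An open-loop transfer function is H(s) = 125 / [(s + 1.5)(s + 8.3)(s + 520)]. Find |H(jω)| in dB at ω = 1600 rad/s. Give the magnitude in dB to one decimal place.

|j1600 + 1.5| = √(1600² + 1.5²) = 1600
|j1600 + 8.3| = √(1600² + 8.3²) = 1600
|j1600 + 520| = √(1600² + 520²) = 1682
|H(j1600)| = 125 / (1600 × 1600 × 1682) = 2.9023e-08
20 log₁₀(2.9023e-08) = -150.75 dB

-150.7 dB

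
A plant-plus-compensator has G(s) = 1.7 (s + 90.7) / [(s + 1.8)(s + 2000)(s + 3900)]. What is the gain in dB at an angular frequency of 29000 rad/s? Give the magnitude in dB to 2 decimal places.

|j29000 + 90.7| = √(29000² + 90.7²) = 2.9e+04
|j29000 + 1.8| = √(29000² + 1.8²) = 2.9e+04
|j29000 + 2000| = √(29000² + 2000²) = 2.907e+04
|j29000 + 3900| = √(29000² + 3900²) = 2.926e+04
|G(j29000)| = 1.7 × 2.9e+04 / (2.9e+04 × 2.907e+04 × 2.926e+04) = 1.9986e-09
20 log₁₀(1.9986e-09) = -173.985 dB

-173.99 dB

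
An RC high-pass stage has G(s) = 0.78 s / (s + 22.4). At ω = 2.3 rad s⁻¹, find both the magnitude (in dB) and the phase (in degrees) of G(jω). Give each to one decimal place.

|G| = -22.0 dB, ∠G = 84.1°

|j2.3| = 2.3
|j2.3 + 22.4| = √(2.3² + 22.4²) = 22.52
|G(j2.3)| = 0.78 × 2.3 / 22.52 = 0.07967
20 log₁₀(0.07967) = -21.97 dB
∠(j2.3) = 90.00°
∠(j2.3 + 22.4) = arctan(2.3/22.4) = 5.86°
∠G(j2.3) = 90.00° − 5.86° = 84.14°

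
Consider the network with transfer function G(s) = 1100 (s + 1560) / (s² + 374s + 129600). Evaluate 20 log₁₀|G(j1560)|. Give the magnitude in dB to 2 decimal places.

|j1560 + 1560| = √(1560² + 1560²) = 2206
|(j1560)² + 374(j1560) + 129600| = |-2.304e+06 + j5.8344e+05| = 2.377e+06
|G(j1560)| = 1100 × 2206 / 2.377e+06 = 1.0211
20 log₁₀(1.0211) = 0.181 dB

0.18 dB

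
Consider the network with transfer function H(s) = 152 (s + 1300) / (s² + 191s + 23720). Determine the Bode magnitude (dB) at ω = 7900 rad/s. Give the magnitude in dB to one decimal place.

|j7900 + 1300| = √(7900² + 1300²) = 8006
|(j7900)² + 191(j7900) + 23720| = |-6.2386e+07 + j1.5089e+06| = 6.24e+07
|H(j7900)| = 152 × 8006 / 6.24e+07 = 0.019501
20 log₁₀(0.019501) = -34.20 dB

-34.2 dB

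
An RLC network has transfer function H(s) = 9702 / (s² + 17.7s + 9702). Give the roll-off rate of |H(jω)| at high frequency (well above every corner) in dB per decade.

With 0 zeros and 2 poles, the high-frequency asymptotic slope is 20 × (0 − 2) = -40 dB/decade.

-40 dB/decade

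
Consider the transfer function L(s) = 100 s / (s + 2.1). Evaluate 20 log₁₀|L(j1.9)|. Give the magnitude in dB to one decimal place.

|j1.9| = 1.9
|j1.9 + 2.1| = √(1.9² + 2.1²) = 2.832
|L(j1.9)| = 100 × 1.9 / 2.832 = 67.091
20 log₁₀(67.091) = 36.53 dB

36.5 dB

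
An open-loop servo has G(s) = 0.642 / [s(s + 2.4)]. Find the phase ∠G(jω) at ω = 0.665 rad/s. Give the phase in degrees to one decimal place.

∠(j0.665 + 2.4) = arctan(0.665/2.4) = 15.49°
∠(j0.665) = 90.00°
∠G(j0.665) = − (15.49° + 90.00°) = -105.49°

-105.5 deg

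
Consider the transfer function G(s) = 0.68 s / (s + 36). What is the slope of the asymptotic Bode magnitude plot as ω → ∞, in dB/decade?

0 dB/decade

With 1 zero and 1 pole, the high-frequency asymptotic slope is 20 × (1 − 1) = 0 dB/decade.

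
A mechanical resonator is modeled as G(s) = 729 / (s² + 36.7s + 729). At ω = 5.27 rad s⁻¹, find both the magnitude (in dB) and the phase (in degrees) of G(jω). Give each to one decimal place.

|G| = 0.0 dB, ∠G = -15.4°

|(j5.27)² + 36.7(j5.27) + 729| = |701.23 + j193.41| = 727.4
|G(j5.27)| = 729 / 727.4 = 1.0022
20 log₁₀(1.0022) = 0.02 dB
∠[(j5.27)² + 36.7(j5.27) + 729] = ∠[701.23 + j193.41] = 15.42°
∠G(j5.27) = −15.42° = -15.42°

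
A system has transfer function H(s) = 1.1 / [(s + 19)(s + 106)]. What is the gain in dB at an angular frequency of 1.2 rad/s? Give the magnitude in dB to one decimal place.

-65.3 dB

|j1.2 + 19| = √(1.2² + 19²) = 19.04
|j1.2 + 106| = √(1.2² + 106²) = 106
|H(j1.2)| = 1.1 / (19.04 × 106) = 0.00054506
20 log₁₀(0.00054506) = -65.27 dB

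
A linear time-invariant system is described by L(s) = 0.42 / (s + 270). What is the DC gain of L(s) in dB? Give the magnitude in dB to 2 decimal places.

-56.16 dB

L(0) = 0.42 / 270 = 0.0015556
20 log₁₀(0.0015556) = -56.162 dB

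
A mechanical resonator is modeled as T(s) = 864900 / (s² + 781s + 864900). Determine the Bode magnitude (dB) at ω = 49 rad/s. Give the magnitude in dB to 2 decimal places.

0.02 dB

|(j49)² + 781(j49) + 864900| = |8.625e+05 + j38269| = 8.633e+05
|T(j49)| = 864900 / 8.633e+05 = 1.0018
20 log₁₀(1.0018) = 0.016 dB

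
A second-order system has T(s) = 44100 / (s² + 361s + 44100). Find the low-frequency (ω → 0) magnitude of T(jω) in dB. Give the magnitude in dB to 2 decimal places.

T(0) = 44100 / 44100 = 1
20 log₁₀(1) = 0.000 dB

0.00 dB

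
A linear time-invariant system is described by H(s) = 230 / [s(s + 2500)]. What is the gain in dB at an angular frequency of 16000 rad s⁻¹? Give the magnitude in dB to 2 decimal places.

-121.03 dB

|j16000 + 2500| = √(16000² + 2500²) = 1.619e+04
|j16000| = 1.6e+04
|H(j16000)| = 230 / (1.619e+04 × 1.6e+04) = 8.8767e-07
20 log₁₀(8.8767e-07) = -121.035 dB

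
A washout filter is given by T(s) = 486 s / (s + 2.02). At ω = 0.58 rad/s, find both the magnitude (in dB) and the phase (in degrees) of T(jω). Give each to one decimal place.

|T| = 42.6 dB, ∠T = 74.0°

|j0.58| = 0.58
|j0.58 + 2.02| = √(0.58² + 2.02²) = 2.102
|T(j0.58)| = 486 × 0.58 / 2.102 = 134.13
20 log₁₀(134.13) = 42.55 dB
∠(j0.58) = 90.00°
∠(j0.58 + 2.02) = arctan(0.58/2.02) = 16.02°
∠T(j0.58) = 90.00° − 16.02° = 73.98°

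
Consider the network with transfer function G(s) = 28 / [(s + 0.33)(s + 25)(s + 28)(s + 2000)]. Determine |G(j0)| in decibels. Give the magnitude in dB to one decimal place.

-84.3 dB

G(0) = 28 / (0.33 × 25 × 28 × 2000) = 6.0606e-05
20 log₁₀(6.0606e-05) = -84.35 dB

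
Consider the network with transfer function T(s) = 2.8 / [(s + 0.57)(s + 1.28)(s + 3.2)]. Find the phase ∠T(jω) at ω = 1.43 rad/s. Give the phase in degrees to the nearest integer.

∠(j1.43 + 0.57) = arctan(1.43/0.57) = 68.27°
∠(j1.43 + 1.28) = arctan(1.43/1.28) = 48.17°
∠(j1.43 + 3.2) = arctan(1.43/3.2) = 24.08°
∠T(j1.43) = − (68.27° + 48.17° + 24.08°) = -140.51°

-141°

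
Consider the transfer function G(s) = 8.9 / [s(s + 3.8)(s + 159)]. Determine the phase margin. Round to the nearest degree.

Gain crossover: |G(jω)| = 1 at ω ≈ 0.0147 rad/s.
∠G(j0.0147) = −90° − arctan(0.0147/3.8) − arctan(0.0147/159) ≈ -90.23°
PM = 180° + (-90.23°) = 89.77°

90°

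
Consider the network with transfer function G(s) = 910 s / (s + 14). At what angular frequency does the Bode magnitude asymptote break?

The single real pole at s = −14 gives a corner at ω = 14 rad/s.

14 rad/s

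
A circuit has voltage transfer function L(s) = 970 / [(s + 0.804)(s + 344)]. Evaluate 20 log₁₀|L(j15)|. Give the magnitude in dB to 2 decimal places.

-14.54 dB

|j15 + 0.804| = √(15² + 0.804²) = 15.02
|j15 + 344| = √(15² + 344²) = 344.3
|L(j15)| = 970 / (15.02 × 344.3) = 0.18754
20 log₁₀(0.18754) = -14.538 dB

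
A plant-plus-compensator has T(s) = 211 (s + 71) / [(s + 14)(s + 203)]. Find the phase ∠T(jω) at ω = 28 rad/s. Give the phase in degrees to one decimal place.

-49.8°

∠(j28 + 71) = arctan(28/71) = 21.52°
∠(j28 + 14) = arctan(28/14) = 63.43°
∠(j28 + 203) = arctan(28/203) = 7.85°
∠T(j28) = 21.52° − (63.43° + 7.85°) = -49.77°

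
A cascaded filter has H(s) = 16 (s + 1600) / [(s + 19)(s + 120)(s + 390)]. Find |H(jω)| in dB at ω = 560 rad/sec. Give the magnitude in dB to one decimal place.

-78.1 dB

|j560 + 1600| = √(560² + 1600²) = 1695
|j560 + 19| = √(560² + 19²) = 560.3
|j560 + 120| = √(560² + 120²) = 572.7
|j560 + 390| = √(560² + 390²) = 682.4
|H(j560)| = 16 × 1695 / (560.3 × 572.7 × 682.4) = 0.00012385
20 log₁₀(0.00012385) = -78.14 dB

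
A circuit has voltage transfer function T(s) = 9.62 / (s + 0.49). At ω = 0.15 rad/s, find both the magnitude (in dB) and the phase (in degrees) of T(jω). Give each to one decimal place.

|T| = 25.5 dB, ∠T = -17.0°

|j0.15 + 0.49| = √(0.15² + 0.49²) = 0.5124
|T(j0.15)| = 9.62 / 0.5124 = 18.773
20 log₁₀(18.773) = 25.47 dB
∠(j0.15 + 0.49) = arctan(0.15/0.49) = 17.02°
∠T(j0.15) = −17.02° = -17.02°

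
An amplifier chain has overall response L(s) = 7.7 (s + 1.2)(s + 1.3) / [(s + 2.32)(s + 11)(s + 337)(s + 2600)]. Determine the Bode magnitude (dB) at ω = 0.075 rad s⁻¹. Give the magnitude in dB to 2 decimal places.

|j0.075 + 1.2| = √(0.075² + 1.2²) = 1.202
|j0.075 + 1.3| = √(0.075² + 1.3²) = 1.302
|j0.075 + 2.32| = √(0.075² + 2.32²) = 2.321
|j0.075 + 11| = √(0.075² + 11²) = 11
|j0.075 + 337| = √(0.075² + 337²) = 337
|j0.075 + 2600| = √(0.075² + 2600²) = 2600
|L(j0.075)| = 7.7 × 1.202 × 1.302 / (2.321 × 11 × 337 × 2600) = 5.3884e-07
20 log₁₀(5.3884e-07) = -125.371 dB

-125.37 dB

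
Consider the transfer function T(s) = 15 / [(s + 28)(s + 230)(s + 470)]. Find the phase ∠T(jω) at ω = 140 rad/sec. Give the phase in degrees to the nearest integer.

-127°

∠(j140 + 28) = arctan(140/28) = 78.69°
∠(j140 + 230) = arctan(140/230) = 31.33°
∠(j140 + 470) = arctan(140/470) = 16.59°
∠T(j140) = − (78.69° + 31.33° + 16.59°) = -126.61°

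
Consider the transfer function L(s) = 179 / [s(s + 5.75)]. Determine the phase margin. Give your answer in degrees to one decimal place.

Gain crossover: |L(jω)| = 1 at ω ≈ 12.8 rad/s.
∠L(j12.8) = −90° − arctan(12.8/5.75) ≈ -155.77°
PM = 180° + (-155.77°) = 24.23°

24.2°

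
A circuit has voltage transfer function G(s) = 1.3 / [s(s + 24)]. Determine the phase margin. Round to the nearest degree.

90°

Gain crossover: |G(jω)| = 1 at ω ≈ 0.0542 rad s⁻¹.
∠G(j0.0542) = −90° − arctan(0.0542/24) ≈ -90.13°
PM = 180° + (-90.13°) = 89.87°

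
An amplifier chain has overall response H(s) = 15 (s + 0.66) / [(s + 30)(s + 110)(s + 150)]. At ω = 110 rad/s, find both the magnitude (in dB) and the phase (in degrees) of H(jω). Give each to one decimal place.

|H| = -66.0 dB, ∠H = -66.3 deg

|j110 + 0.66| = √(110² + 0.66²) = 110
|j110 + 30| = √(110² + 30²) = 114
|j110 + 110| = √(110² + 110²) = 155.6
|j110 + 150| = √(110² + 150²) = 186
|H(j110)| = 15 × 110 / (114 × 155.6 × 186) = 0.00050012
20 log₁₀(0.00050012) = -66.02 dB
∠(j110 + 0.66) = arctan(110/0.66) = 89.66°
∠(j110 + 30) = arctan(110/30) = 74.74°
∠(j110 + 110) = arctan(110/110) = 45.00°
∠(j110 + 150) = arctan(110/150) = 36.25°
∠H(j110) = 89.66° − (74.74° + 45.00° + 36.25°) = -66.34°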